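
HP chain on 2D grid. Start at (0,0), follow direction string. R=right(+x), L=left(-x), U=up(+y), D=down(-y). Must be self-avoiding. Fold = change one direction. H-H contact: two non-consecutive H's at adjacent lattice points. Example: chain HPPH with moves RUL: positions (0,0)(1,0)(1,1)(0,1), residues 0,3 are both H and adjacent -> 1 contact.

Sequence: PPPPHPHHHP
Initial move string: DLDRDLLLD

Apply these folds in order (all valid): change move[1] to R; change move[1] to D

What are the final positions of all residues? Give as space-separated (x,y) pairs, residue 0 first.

Initial moves: DLDRDLLLD
Fold: move[1]->R => DRDRDLLLD (positions: [(0, 0), (0, -1), (1, -1), (1, -2), (2, -2), (2, -3), (1, -3), (0, -3), (-1, -3), (-1, -4)])
Fold: move[1]->D => DDDRDLLLD (positions: [(0, 0), (0, -1), (0, -2), (0, -3), (1, -3), (1, -4), (0, -4), (-1, -4), (-2, -4), (-2, -5)])

Answer: (0,0) (0,-1) (0,-2) (0,-3) (1,-3) (1,-4) (0,-4) (-1,-4) (-2,-4) (-2,-5)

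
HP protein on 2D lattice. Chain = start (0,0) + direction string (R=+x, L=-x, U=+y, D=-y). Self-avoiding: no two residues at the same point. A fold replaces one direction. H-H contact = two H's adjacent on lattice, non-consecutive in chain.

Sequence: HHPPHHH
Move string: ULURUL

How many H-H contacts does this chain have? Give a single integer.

Answer: 1

Derivation:
Positions: [(0, 0), (0, 1), (-1, 1), (-1, 2), (0, 2), (0, 3), (-1, 3)]
H-H contact: residue 1 @(0,1) - residue 4 @(0, 2)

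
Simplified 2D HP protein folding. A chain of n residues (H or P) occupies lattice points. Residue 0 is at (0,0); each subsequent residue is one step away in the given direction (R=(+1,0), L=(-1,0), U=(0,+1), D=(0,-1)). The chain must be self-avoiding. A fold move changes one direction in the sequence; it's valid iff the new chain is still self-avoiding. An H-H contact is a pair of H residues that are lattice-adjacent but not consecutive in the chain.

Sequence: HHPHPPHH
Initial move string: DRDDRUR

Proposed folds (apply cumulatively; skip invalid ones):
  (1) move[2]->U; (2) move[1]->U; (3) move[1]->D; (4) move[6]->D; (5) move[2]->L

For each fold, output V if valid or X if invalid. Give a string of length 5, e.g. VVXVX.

Answer: XXVXX

Derivation:
Initial: DRDDRUR -> [(0, 0), (0, -1), (1, -1), (1, -2), (1, -3), (2, -3), (2, -2), (3, -2)]
Fold 1: move[2]->U => DRUDRUR INVALID (collision), skipped
Fold 2: move[1]->U => DUDDRUR INVALID (collision), skipped
Fold 3: move[1]->D => DDDDRUR VALID
Fold 4: move[6]->D => DDDDRUD INVALID (collision), skipped
Fold 5: move[2]->L => DDLDRUR INVALID (collision), skipped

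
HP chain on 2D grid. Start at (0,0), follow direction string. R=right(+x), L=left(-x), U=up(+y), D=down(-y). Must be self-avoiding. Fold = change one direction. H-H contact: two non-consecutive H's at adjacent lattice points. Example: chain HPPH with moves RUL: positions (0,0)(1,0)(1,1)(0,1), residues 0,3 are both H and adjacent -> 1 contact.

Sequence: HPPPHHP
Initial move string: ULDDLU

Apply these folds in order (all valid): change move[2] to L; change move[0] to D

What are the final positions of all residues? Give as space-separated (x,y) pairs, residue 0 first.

Answer: (0,0) (0,-1) (-1,-1) (-2,-1) (-2,-2) (-3,-2) (-3,-1)

Derivation:
Initial moves: ULDDLU
Fold: move[2]->L => ULLDLU (positions: [(0, 0), (0, 1), (-1, 1), (-2, 1), (-2, 0), (-3, 0), (-3, 1)])
Fold: move[0]->D => DLLDLU (positions: [(0, 0), (0, -1), (-1, -1), (-2, -1), (-2, -2), (-3, -2), (-3, -1)])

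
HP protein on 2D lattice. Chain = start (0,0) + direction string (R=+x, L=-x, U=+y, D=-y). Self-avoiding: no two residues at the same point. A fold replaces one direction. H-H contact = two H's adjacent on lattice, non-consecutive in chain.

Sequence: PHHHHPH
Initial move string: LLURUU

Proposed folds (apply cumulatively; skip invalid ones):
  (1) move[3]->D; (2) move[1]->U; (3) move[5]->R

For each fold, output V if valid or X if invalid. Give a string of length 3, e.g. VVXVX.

Initial: LLURUU -> [(0, 0), (-1, 0), (-2, 0), (-2, 1), (-1, 1), (-1, 2), (-1, 3)]
Fold 1: move[3]->D => LLUDUU INVALID (collision), skipped
Fold 2: move[1]->U => LUURUU VALID
Fold 3: move[5]->R => LUURUR VALID

Answer: XVV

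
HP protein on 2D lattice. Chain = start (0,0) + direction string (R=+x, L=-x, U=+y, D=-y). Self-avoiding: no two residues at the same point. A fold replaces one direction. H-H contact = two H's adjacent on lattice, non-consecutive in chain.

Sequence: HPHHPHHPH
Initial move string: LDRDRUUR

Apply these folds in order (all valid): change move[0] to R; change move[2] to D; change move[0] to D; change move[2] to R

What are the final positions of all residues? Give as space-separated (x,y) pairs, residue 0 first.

Answer: (0,0) (0,-1) (0,-2) (1,-2) (1,-3) (2,-3) (2,-2) (2,-1) (3,-1)

Derivation:
Initial moves: LDRDRUUR
Fold: move[0]->R => RDRDRUUR (positions: [(0, 0), (1, 0), (1, -1), (2, -1), (2, -2), (3, -2), (3, -1), (3, 0), (4, 0)])
Fold: move[2]->D => RDDDRUUR (positions: [(0, 0), (1, 0), (1, -1), (1, -2), (1, -3), (2, -3), (2, -2), (2, -1), (3, -1)])
Fold: move[0]->D => DDDDRUUR (positions: [(0, 0), (0, -1), (0, -2), (0, -3), (0, -4), (1, -4), (1, -3), (1, -2), (2, -2)])
Fold: move[2]->R => DDRDRUUR (positions: [(0, 0), (0, -1), (0, -2), (1, -2), (1, -3), (2, -3), (2, -2), (2, -1), (3, -1)])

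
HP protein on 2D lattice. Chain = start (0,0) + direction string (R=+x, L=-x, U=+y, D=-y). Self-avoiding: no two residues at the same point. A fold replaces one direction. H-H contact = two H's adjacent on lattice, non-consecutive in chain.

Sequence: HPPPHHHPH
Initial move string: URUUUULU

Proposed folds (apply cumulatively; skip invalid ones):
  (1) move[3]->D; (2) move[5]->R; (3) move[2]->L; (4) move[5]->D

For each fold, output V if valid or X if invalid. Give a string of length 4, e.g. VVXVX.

Initial: URUUUULU -> [(0, 0), (0, 1), (1, 1), (1, 2), (1, 3), (1, 4), (1, 5), (0, 5), (0, 6)]
Fold 1: move[3]->D => URUDUULU INVALID (collision), skipped
Fold 2: move[5]->R => URUUURLU INVALID (collision), skipped
Fold 3: move[2]->L => URLUUULU INVALID (collision), skipped
Fold 4: move[5]->D => URUUUDLU INVALID (collision), skipped

Answer: XXXX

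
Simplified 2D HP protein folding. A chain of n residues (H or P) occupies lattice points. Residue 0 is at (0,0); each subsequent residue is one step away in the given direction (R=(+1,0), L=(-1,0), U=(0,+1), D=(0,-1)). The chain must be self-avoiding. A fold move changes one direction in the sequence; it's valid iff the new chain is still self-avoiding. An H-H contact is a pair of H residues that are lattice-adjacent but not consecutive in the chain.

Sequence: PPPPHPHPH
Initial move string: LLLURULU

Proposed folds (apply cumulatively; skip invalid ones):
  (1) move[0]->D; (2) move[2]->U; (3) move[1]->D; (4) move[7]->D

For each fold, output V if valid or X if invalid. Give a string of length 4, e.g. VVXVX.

Answer: VVXX

Derivation:
Initial: LLLURULU -> [(0, 0), (-1, 0), (-2, 0), (-3, 0), (-3, 1), (-2, 1), (-2, 2), (-3, 2), (-3, 3)]
Fold 1: move[0]->D => DLLURULU VALID
Fold 2: move[2]->U => DLUURULU VALID
Fold 3: move[1]->D => DDUURULU INVALID (collision), skipped
Fold 4: move[7]->D => DLUURULD INVALID (collision), skipped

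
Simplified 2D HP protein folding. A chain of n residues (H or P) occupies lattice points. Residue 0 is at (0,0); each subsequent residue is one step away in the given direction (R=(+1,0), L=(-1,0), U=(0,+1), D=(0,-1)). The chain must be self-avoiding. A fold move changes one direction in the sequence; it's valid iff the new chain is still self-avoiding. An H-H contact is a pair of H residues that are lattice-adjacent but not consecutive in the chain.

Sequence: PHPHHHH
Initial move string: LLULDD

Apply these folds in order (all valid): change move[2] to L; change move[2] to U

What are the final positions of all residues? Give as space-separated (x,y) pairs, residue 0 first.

Answer: (0,0) (-1,0) (-2,0) (-2,1) (-3,1) (-3,0) (-3,-1)

Derivation:
Initial moves: LLULDD
Fold: move[2]->L => LLLLDD (positions: [(0, 0), (-1, 0), (-2, 0), (-3, 0), (-4, 0), (-4, -1), (-4, -2)])
Fold: move[2]->U => LLULDD (positions: [(0, 0), (-1, 0), (-2, 0), (-2, 1), (-3, 1), (-3, 0), (-3, -1)])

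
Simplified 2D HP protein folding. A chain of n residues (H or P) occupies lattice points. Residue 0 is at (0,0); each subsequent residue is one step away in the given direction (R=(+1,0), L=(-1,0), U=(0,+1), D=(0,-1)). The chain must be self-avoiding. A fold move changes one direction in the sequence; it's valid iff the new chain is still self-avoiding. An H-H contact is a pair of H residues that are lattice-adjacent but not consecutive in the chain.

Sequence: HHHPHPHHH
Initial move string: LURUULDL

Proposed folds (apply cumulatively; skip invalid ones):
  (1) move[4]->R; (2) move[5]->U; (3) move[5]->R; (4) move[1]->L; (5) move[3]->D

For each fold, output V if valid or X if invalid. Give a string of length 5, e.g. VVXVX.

Answer: XXXXX

Derivation:
Initial: LURUULDL -> [(0, 0), (-1, 0), (-1, 1), (0, 1), (0, 2), (0, 3), (-1, 3), (-1, 2), (-2, 2)]
Fold 1: move[4]->R => LURURLDL INVALID (collision), skipped
Fold 2: move[5]->U => LURUUUDL INVALID (collision), skipped
Fold 3: move[5]->R => LURUURDL INVALID (collision), skipped
Fold 4: move[1]->L => LLRUULDL INVALID (collision), skipped
Fold 5: move[3]->D => LURDULDL INVALID (collision), skipped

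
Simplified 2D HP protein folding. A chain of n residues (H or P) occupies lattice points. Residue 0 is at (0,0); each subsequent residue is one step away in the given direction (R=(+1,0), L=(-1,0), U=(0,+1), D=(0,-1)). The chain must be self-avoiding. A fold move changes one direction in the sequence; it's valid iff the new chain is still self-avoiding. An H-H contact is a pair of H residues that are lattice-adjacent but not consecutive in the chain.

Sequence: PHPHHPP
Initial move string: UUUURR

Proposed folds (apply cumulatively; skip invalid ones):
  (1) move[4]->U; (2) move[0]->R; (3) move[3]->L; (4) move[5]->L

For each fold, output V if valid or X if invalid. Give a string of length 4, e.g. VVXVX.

Initial: UUUURR -> [(0, 0), (0, 1), (0, 2), (0, 3), (0, 4), (1, 4), (2, 4)]
Fold 1: move[4]->U => UUUUUR VALID
Fold 2: move[0]->R => RUUUUR VALID
Fold 3: move[3]->L => RUULUR VALID
Fold 4: move[5]->L => RUULUL VALID

Answer: VVVV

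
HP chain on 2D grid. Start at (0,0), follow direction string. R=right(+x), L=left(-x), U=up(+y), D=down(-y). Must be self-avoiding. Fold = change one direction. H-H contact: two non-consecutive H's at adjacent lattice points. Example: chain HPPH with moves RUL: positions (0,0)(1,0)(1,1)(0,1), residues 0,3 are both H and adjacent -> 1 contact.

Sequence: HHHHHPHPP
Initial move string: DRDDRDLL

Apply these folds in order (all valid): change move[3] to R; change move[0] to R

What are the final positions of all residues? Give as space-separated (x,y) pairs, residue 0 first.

Answer: (0,0) (1,0) (2,0) (2,-1) (3,-1) (4,-1) (4,-2) (3,-2) (2,-2)

Derivation:
Initial moves: DRDDRDLL
Fold: move[3]->R => DRDRRDLL (positions: [(0, 0), (0, -1), (1, -1), (1, -2), (2, -2), (3, -2), (3, -3), (2, -3), (1, -3)])
Fold: move[0]->R => RRDRRDLL (positions: [(0, 0), (1, 0), (2, 0), (2, -1), (3, -1), (4, -1), (4, -2), (3, -2), (2, -2)])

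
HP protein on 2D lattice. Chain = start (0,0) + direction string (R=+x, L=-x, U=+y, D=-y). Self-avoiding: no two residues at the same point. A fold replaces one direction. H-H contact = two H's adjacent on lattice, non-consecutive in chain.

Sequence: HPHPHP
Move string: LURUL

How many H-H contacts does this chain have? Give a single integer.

Answer: 0

Derivation:
Positions: [(0, 0), (-1, 0), (-1, 1), (0, 1), (0, 2), (-1, 2)]
No H-H contacts found.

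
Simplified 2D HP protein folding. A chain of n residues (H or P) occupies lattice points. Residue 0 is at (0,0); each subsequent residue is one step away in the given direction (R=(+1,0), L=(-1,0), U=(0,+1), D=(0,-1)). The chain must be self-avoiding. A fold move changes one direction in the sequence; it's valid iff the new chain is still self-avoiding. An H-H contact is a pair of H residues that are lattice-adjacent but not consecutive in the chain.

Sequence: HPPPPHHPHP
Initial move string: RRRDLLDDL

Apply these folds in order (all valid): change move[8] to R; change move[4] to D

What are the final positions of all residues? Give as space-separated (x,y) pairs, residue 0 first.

Answer: (0,0) (1,0) (2,0) (3,0) (3,-1) (3,-2) (2,-2) (2,-3) (2,-4) (3,-4)

Derivation:
Initial moves: RRRDLLDDL
Fold: move[8]->R => RRRDLLDDR (positions: [(0, 0), (1, 0), (2, 0), (3, 0), (3, -1), (2, -1), (1, -1), (1, -2), (1, -3), (2, -3)])
Fold: move[4]->D => RRRDDLDDR (positions: [(0, 0), (1, 0), (2, 0), (3, 0), (3, -1), (3, -2), (2, -2), (2, -3), (2, -4), (3, -4)])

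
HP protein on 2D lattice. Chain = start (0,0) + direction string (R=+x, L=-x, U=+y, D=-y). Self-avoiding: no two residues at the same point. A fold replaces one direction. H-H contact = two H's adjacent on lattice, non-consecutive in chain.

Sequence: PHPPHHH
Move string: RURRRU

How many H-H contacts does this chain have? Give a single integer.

Answer: 0

Derivation:
Positions: [(0, 0), (1, 0), (1, 1), (2, 1), (3, 1), (4, 1), (4, 2)]
No H-H contacts found.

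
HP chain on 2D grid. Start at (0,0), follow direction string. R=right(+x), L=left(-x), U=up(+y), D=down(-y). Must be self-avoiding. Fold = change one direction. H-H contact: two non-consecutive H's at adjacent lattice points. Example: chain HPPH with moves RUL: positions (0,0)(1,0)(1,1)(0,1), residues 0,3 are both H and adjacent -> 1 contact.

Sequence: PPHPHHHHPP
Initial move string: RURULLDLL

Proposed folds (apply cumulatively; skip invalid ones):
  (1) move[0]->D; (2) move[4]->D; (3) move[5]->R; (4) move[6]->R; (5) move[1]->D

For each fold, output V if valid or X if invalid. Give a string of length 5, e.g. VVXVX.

Answer: XXXXX

Derivation:
Initial: RURULLDLL -> [(0, 0), (1, 0), (1, 1), (2, 1), (2, 2), (1, 2), (0, 2), (0, 1), (-1, 1), (-2, 1)]
Fold 1: move[0]->D => DURULLDLL INVALID (collision), skipped
Fold 2: move[4]->D => RURUDLDLL INVALID (collision), skipped
Fold 3: move[5]->R => RURULRDLL INVALID (collision), skipped
Fold 4: move[6]->R => RURULLRLL INVALID (collision), skipped
Fold 5: move[1]->D => RDRULLDLL INVALID (collision), skipped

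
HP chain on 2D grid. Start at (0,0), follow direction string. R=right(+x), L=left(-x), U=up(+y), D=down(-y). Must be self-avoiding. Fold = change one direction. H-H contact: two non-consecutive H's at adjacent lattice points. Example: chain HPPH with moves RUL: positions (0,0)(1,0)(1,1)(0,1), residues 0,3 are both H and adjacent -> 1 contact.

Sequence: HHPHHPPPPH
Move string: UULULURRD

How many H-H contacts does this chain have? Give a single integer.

Answer: 1

Derivation:
Positions: [(0, 0), (0, 1), (0, 2), (-1, 2), (-1, 3), (-2, 3), (-2, 4), (-1, 4), (0, 4), (0, 3)]
H-H contact: residue 4 @(-1,3) - residue 9 @(0, 3)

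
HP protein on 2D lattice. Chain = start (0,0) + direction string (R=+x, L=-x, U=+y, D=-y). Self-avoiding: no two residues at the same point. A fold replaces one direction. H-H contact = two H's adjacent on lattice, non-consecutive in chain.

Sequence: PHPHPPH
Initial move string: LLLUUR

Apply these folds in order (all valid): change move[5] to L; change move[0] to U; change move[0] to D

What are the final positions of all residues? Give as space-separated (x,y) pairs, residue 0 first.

Initial moves: LLLUUR
Fold: move[5]->L => LLLUUL (positions: [(0, 0), (-1, 0), (-2, 0), (-3, 0), (-3, 1), (-3, 2), (-4, 2)])
Fold: move[0]->U => ULLUUL (positions: [(0, 0), (0, 1), (-1, 1), (-2, 1), (-2, 2), (-2, 3), (-3, 3)])
Fold: move[0]->D => DLLUUL (positions: [(0, 0), (0, -1), (-1, -1), (-2, -1), (-2, 0), (-2, 1), (-3, 1)])

Answer: (0,0) (0,-1) (-1,-1) (-2,-1) (-2,0) (-2,1) (-3,1)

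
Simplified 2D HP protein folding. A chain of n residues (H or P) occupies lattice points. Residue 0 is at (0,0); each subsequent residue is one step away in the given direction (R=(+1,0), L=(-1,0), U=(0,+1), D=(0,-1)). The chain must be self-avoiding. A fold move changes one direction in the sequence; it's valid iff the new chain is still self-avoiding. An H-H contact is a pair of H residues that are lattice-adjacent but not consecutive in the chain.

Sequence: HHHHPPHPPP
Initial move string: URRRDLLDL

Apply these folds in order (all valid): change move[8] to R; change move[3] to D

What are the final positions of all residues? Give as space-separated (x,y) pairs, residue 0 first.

Initial moves: URRRDLLDL
Fold: move[8]->R => URRRDLLDR (positions: [(0, 0), (0, 1), (1, 1), (2, 1), (3, 1), (3, 0), (2, 0), (1, 0), (1, -1), (2, -1)])
Fold: move[3]->D => URRDDLLDR (positions: [(0, 0), (0, 1), (1, 1), (2, 1), (2, 0), (2, -1), (1, -1), (0, -1), (0, -2), (1, -2)])

Answer: (0,0) (0,1) (1,1) (2,1) (2,0) (2,-1) (1,-1) (0,-1) (0,-2) (1,-2)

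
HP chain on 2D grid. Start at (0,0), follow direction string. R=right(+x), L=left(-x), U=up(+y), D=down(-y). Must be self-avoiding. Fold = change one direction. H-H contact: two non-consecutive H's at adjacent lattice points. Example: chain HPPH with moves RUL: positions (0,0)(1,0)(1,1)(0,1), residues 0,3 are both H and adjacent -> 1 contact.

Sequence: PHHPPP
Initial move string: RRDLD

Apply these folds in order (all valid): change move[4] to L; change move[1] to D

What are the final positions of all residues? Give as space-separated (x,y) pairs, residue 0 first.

Answer: (0,0) (1,0) (1,-1) (1,-2) (0,-2) (-1,-2)

Derivation:
Initial moves: RRDLD
Fold: move[4]->L => RRDLL (positions: [(0, 0), (1, 0), (2, 0), (2, -1), (1, -1), (0, -1)])
Fold: move[1]->D => RDDLL (positions: [(0, 0), (1, 0), (1, -1), (1, -2), (0, -2), (-1, -2)])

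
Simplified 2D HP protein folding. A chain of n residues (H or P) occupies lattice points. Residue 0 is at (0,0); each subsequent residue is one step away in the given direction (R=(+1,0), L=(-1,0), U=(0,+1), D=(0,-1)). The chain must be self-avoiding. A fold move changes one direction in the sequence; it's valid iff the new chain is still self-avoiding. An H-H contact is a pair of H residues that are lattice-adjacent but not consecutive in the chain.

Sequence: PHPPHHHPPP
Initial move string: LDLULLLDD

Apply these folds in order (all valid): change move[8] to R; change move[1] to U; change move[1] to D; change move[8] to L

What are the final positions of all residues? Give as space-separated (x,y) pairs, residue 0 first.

Initial moves: LDLULLLDD
Fold: move[8]->R => LDLULLLDR (positions: [(0, 0), (-1, 0), (-1, -1), (-2, -1), (-2, 0), (-3, 0), (-4, 0), (-5, 0), (-5, -1), (-4, -1)])
Fold: move[1]->U => LULULLLDR (positions: [(0, 0), (-1, 0), (-1, 1), (-2, 1), (-2, 2), (-3, 2), (-4, 2), (-5, 2), (-5, 1), (-4, 1)])
Fold: move[1]->D => LDLULLLDR (positions: [(0, 0), (-1, 0), (-1, -1), (-2, -1), (-2, 0), (-3, 0), (-4, 0), (-5, 0), (-5, -1), (-4, -1)])
Fold: move[8]->L => LDLULLLDL (positions: [(0, 0), (-1, 0), (-1, -1), (-2, -1), (-2, 0), (-3, 0), (-4, 0), (-5, 0), (-5, -1), (-6, -1)])

Answer: (0,0) (-1,0) (-1,-1) (-2,-1) (-2,0) (-3,0) (-4,0) (-5,0) (-5,-1) (-6,-1)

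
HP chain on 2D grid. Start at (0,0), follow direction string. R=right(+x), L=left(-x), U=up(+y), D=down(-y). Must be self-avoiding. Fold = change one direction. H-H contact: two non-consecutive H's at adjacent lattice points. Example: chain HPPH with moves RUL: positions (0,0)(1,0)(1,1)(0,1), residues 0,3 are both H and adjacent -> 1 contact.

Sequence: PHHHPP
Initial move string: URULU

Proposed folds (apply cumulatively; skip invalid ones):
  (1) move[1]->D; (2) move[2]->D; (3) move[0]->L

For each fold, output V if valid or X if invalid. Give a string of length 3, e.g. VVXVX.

Initial: URULU -> [(0, 0), (0, 1), (1, 1), (1, 2), (0, 2), (0, 3)]
Fold 1: move[1]->D => UDULU INVALID (collision), skipped
Fold 2: move[2]->D => URDLU INVALID (collision), skipped
Fold 3: move[0]->L => LRULU INVALID (collision), skipped

Answer: XXX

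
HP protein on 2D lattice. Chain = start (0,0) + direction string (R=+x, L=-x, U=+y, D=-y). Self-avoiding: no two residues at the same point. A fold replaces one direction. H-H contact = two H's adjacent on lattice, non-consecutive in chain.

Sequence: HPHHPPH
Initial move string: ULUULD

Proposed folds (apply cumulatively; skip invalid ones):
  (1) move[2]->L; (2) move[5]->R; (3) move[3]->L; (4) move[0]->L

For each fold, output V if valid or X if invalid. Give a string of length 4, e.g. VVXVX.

Initial: ULUULD -> [(0, 0), (0, 1), (-1, 1), (-1, 2), (-1, 3), (-2, 3), (-2, 2)]
Fold 1: move[2]->L => ULLULD VALID
Fold 2: move[5]->R => ULLULR INVALID (collision), skipped
Fold 3: move[3]->L => ULLLLD VALID
Fold 4: move[0]->L => LLLLLD VALID

Answer: VXVV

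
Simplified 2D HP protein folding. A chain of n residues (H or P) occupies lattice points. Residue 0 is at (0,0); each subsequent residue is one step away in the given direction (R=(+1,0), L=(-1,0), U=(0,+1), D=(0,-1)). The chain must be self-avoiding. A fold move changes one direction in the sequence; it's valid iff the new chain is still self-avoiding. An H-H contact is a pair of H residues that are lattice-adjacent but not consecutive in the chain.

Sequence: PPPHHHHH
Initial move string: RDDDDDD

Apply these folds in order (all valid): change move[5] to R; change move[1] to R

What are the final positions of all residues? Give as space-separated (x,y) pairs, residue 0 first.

Answer: (0,0) (1,0) (2,0) (2,-1) (2,-2) (2,-3) (3,-3) (3,-4)

Derivation:
Initial moves: RDDDDDD
Fold: move[5]->R => RDDDDRD (positions: [(0, 0), (1, 0), (1, -1), (1, -2), (1, -3), (1, -4), (2, -4), (2, -5)])
Fold: move[1]->R => RRDDDRD (positions: [(0, 0), (1, 0), (2, 0), (2, -1), (2, -2), (2, -3), (3, -3), (3, -4)])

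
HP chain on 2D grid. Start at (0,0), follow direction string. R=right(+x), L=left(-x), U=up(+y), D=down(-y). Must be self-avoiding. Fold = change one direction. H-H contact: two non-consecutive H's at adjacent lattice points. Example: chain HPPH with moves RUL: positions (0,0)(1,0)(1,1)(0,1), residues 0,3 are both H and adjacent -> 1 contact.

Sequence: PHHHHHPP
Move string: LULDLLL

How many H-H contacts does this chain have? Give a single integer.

Answer: 1

Derivation:
Positions: [(0, 0), (-1, 0), (-1, 1), (-2, 1), (-2, 0), (-3, 0), (-4, 0), (-5, 0)]
H-H contact: residue 1 @(-1,0) - residue 4 @(-2, 0)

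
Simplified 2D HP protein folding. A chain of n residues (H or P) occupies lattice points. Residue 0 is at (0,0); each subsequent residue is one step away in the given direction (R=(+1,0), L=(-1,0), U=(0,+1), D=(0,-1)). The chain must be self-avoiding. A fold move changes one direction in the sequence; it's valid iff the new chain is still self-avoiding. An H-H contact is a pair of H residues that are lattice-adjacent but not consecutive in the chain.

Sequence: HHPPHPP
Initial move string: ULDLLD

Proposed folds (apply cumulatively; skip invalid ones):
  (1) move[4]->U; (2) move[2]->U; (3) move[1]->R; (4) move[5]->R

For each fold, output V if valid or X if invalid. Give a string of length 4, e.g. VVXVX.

Answer: XVVX

Derivation:
Initial: ULDLLD -> [(0, 0), (0, 1), (-1, 1), (-1, 0), (-2, 0), (-3, 0), (-3, -1)]
Fold 1: move[4]->U => ULDLUD INVALID (collision), skipped
Fold 2: move[2]->U => ULULLD VALID
Fold 3: move[1]->R => URULLD VALID
Fold 4: move[5]->R => URULLR INVALID (collision), skipped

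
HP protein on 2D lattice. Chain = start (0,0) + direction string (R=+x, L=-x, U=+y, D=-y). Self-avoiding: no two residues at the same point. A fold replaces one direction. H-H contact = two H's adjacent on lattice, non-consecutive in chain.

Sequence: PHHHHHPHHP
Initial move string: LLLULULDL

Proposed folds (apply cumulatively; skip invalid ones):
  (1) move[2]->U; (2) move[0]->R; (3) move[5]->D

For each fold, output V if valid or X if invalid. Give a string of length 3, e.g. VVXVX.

Initial: LLLULULDL -> [(0, 0), (-1, 0), (-2, 0), (-3, 0), (-3, 1), (-4, 1), (-4, 2), (-5, 2), (-5, 1), (-6, 1)]
Fold 1: move[2]->U => LLUULULDL VALID
Fold 2: move[0]->R => RLUULULDL INVALID (collision), skipped
Fold 3: move[5]->D => LLUULDLDL VALID

Answer: VXV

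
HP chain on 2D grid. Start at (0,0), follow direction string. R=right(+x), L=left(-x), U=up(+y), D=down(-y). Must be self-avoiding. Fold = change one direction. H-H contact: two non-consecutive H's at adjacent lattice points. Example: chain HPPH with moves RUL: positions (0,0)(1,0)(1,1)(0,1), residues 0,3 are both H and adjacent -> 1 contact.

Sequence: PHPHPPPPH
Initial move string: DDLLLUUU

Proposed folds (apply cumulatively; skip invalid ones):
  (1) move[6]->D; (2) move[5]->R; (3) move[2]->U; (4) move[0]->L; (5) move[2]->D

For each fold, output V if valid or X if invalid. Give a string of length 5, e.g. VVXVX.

Answer: XXXVV

Derivation:
Initial: DDLLLUUU -> [(0, 0), (0, -1), (0, -2), (-1, -2), (-2, -2), (-3, -2), (-3, -1), (-3, 0), (-3, 1)]
Fold 1: move[6]->D => DDLLLUDU INVALID (collision), skipped
Fold 2: move[5]->R => DDLLLRUU INVALID (collision), skipped
Fold 3: move[2]->U => DDULLUUU INVALID (collision), skipped
Fold 4: move[0]->L => LDLLLUUU VALID
Fold 5: move[2]->D => LDDLLUUU VALID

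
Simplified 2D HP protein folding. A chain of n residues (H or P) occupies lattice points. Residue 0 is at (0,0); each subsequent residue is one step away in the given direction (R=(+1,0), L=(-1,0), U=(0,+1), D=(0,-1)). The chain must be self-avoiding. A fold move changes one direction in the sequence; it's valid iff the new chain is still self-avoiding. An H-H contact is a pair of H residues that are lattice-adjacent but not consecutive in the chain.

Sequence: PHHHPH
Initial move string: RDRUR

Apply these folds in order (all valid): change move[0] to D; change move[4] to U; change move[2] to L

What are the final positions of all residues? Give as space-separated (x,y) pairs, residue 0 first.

Initial moves: RDRUR
Fold: move[0]->D => DDRUR (positions: [(0, 0), (0, -1), (0, -2), (1, -2), (1, -1), (2, -1)])
Fold: move[4]->U => DDRUU (positions: [(0, 0), (0, -1), (0, -2), (1, -2), (1, -1), (1, 0)])
Fold: move[2]->L => DDLUU (positions: [(0, 0), (0, -1), (0, -2), (-1, -2), (-1, -1), (-1, 0)])

Answer: (0,0) (0,-1) (0,-2) (-1,-2) (-1,-1) (-1,0)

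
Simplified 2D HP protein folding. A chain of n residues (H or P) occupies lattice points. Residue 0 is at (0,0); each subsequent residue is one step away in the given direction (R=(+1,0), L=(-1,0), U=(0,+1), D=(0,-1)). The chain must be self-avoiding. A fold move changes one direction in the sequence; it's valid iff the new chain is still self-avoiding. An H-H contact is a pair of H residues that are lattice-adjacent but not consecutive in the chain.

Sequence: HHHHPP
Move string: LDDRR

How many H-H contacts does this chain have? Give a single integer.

Answer: 0

Derivation:
Positions: [(0, 0), (-1, 0), (-1, -1), (-1, -2), (0, -2), (1, -2)]
No H-H contacts found.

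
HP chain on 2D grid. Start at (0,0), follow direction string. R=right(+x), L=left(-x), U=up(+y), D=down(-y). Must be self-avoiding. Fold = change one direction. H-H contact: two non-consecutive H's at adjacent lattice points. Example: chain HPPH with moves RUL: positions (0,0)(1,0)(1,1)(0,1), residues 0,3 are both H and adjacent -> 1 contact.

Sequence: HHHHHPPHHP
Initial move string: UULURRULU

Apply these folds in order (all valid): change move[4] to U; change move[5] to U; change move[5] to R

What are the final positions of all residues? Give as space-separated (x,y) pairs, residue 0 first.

Answer: (0,0) (0,1) (0,2) (-1,2) (-1,3) (-1,4) (0,4) (0,5) (-1,5) (-1,6)

Derivation:
Initial moves: UULURRULU
Fold: move[4]->U => UULUURULU (positions: [(0, 0), (0, 1), (0, 2), (-1, 2), (-1, 3), (-1, 4), (0, 4), (0, 5), (-1, 5), (-1, 6)])
Fold: move[5]->U => UULUUUULU (positions: [(0, 0), (0, 1), (0, 2), (-1, 2), (-1, 3), (-1, 4), (-1, 5), (-1, 6), (-2, 6), (-2, 7)])
Fold: move[5]->R => UULUURULU (positions: [(0, 0), (0, 1), (0, 2), (-1, 2), (-1, 3), (-1, 4), (0, 4), (0, 5), (-1, 5), (-1, 6)])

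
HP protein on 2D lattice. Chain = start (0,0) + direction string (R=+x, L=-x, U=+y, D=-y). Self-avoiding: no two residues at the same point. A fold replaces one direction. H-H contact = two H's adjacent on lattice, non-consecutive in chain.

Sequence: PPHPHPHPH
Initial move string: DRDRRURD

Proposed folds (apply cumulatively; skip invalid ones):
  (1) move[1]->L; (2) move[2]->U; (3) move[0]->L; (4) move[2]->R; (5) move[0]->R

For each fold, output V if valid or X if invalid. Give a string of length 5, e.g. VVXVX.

Initial: DRDRRURD -> [(0, 0), (0, -1), (1, -1), (1, -2), (2, -2), (3, -2), (3, -1), (4, -1), (4, -2)]
Fold 1: move[1]->L => DLDRRURD VALID
Fold 2: move[2]->U => DLURRURD INVALID (collision), skipped
Fold 3: move[0]->L => LLDRRURD INVALID (collision), skipped
Fold 4: move[2]->R => DLRRRURD INVALID (collision), skipped
Fold 5: move[0]->R => RLDRRURD INVALID (collision), skipped

Answer: VXXXX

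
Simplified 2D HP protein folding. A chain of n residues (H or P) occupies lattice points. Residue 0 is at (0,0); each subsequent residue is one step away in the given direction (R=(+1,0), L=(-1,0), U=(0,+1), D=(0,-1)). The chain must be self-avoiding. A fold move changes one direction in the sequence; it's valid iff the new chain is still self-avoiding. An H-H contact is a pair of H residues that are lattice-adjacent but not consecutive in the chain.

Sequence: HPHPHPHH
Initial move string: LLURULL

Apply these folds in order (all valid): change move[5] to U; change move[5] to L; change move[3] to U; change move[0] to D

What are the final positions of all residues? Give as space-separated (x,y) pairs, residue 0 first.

Initial moves: LLURULL
Fold: move[5]->U => LLURUUL (positions: [(0, 0), (-1, 0), (-2, 0), (-2, 1), (-1, 1), (-1, 2), (-1, 3), (-2, 3)])
Fold: move[5]->L => LLURULL (positions: [(0, 0), (-1, 0), (-2, 0), (-2, 1), (-1, 1), (-1, 2), (-2, 2), (-3, 2)])
Fold: move[3]->U => LLUUULL (positions: [(0, 0), (-1, 0), (-2, 0), (-2, 1), (-2, 2), (-2, 3), (-3, 3), (-4, 3)])
Fold: move[0]->D => DLUUULL (positions: [(0, 0), (0, -1), (-1, -1), (-1, 0), (-1, 1), (-1, 2), (-2, 2), (-3, 2)])

Answer: (0,0) (0,-1) (-1,-1) (-1,0) (-1,1) (-1,2) (-2,2) (-3,2)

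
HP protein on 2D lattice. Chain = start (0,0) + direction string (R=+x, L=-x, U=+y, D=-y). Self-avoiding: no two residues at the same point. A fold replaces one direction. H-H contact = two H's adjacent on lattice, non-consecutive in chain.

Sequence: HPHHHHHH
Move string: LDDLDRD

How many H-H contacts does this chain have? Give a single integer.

Positions: [(0, 0), (-1, 0), (-1, -1), (-1, -2), (-2, -2), (-2, -3), (-1, -3), (-1, -4)]
H-H contact: residue 3 @(-1,-2) - residue 6 @(-1, -3)

Answer: 1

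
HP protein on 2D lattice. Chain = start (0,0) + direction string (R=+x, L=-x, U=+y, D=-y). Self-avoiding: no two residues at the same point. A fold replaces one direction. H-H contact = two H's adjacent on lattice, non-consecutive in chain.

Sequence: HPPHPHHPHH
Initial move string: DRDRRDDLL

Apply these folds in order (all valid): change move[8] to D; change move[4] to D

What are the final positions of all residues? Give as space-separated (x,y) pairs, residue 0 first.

Initial moves: DRDRRDDLL
Fold: move[8]->D => DRDRRDDLD (positions: [(0, 0), (0, -1), (1, -1), (1, -2), (2, -2), (3, -2), (3, -3), (3, -4), (2, -4), (2, -5)])
Fold: move[4]->D => DRDRDDDLD (positions: [(0, 0), (0, -1), (1, -1), (1, -2), (2, -2), (2, -3), (2, -4), (2, -5), (1, -5), (1, -6)])

Answer: (0,0) (0,-1) (1,-1) (1,-2) (2,-2) (2,-3) (2,-4) (2,-5) (1,-5) (1,-6)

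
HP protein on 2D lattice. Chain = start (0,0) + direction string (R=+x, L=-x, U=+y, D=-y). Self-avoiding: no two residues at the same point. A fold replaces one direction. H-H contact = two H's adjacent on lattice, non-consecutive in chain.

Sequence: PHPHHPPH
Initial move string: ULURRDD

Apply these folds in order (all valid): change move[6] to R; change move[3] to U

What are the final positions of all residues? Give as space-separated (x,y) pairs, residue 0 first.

Answer: (0,0) (0,1) (-1,1) (-1,2) (-1,3) (0,3) (0,2) (1,2)

Derivation:
Initial moves: ULURRDD
Fold: move[6]->R => ULURRDR (positions: [(0, 0), (0, 1), (-1, 1), (-1, 2), (0, 2), (1, 2), (1, 1), (2, 1)])
Fold: move[3]->U => ULUURDR (positions: [(0, 0), (0, 1), (-1, 1), (-1, 2), (-1, 3), (0, 3), (0, 2), (1, 2)])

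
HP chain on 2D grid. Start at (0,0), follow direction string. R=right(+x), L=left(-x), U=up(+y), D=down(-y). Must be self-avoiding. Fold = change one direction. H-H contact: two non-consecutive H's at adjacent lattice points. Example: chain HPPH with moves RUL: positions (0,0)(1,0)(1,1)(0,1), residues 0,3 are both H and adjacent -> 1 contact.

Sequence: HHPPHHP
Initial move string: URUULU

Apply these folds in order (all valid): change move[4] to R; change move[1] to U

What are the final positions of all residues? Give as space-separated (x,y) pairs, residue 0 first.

Initial moves: URUULU
Fold: move[4]->R => URUURU (positions: [(0, 0), (0, 1), (1, 1), (1, 2), (1, 3), (2, 3), (2, 4)])
Fold: move[1]->U => UUUURU (positions: [(0, 0), (0, 1), (0, 2), (0, 3), (0, 4), (1, 4), (1, 5)])

Answer: (0,0) (0,1) (0,2) (0,3) (0,4) (1,4) (1,5)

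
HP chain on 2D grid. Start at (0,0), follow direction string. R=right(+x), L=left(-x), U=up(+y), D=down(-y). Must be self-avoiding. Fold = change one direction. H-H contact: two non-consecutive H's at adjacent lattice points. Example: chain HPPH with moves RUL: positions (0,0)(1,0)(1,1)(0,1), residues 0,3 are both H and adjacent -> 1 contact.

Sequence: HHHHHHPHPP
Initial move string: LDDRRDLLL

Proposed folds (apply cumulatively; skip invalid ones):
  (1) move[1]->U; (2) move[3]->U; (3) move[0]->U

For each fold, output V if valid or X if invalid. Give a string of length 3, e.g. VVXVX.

Answer: XXX

Derivation:
Initial: LDDRRDLLL -> [(0, 0), (-1, 0), (-1, -1), (-1, -2), (0, -2), (1, -2), (1, -3), (0, -3), (-1, -3), (-2, -3)]
Fold 1: move[1]->U => LUDRRDLLL INVALID (collision), skipped
Fold 2: move[3]->U => LDDURDLLL INVALID (collision), skipped
Fold 3: move[0]->U => UDDRRDLLL INVALID (collision), skipped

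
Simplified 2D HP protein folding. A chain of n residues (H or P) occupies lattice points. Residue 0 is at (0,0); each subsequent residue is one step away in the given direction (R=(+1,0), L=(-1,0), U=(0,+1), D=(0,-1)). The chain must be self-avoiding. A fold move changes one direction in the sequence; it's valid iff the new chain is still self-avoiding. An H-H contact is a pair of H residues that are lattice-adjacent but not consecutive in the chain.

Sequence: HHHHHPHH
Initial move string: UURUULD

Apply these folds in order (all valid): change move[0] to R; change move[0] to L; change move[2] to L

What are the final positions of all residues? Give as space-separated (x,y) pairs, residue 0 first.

Initial moves: UURUULD
Fold: move[0]->R => RURUULD (positions: [(0, 0), (1, 0), (1, 1), (2, 1), (2, 2), (2, 3), (1, 3), (1, 2)])
Fold: move[0]->L => LURUULD (positions: [(0, 0), (-1, 0), (-1, 1), (0, 1), (0, 2), (0, 3), (-1, 3), (-1, 2)])
Fold: move[2]->L => LULUULD (positions: [(0, 0), (-1, 0), (-1, 1), (-2, 1), (-2, 2), (-2, 3), (-3, 3), (-3, 2)])

Answer: (0,0) (-1,0) (-1,1) (-2,1) (-2,2) (-2,3) (-3,3) (-3,2)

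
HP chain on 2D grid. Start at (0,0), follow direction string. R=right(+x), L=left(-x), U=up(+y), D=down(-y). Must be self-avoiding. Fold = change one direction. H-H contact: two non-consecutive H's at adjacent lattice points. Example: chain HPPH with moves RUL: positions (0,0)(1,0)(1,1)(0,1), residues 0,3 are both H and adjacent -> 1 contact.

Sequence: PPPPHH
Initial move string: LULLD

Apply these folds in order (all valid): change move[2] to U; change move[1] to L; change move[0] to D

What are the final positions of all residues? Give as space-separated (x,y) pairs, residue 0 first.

Initial moves: LULLD
Fold: move[2]->U => LUULD (positions: [(0, 0), (-1, 0), (-1, 1), (-1, 2), (-2, 2), (-2, 1)])
Fold: move[1]->L => LLULD (positions: [(0, 0), (-1, 0), (-2, 0), (-2, 1), (-3, 1), (-3, 0)])
Fold: move[0]->D => DLULD (positions: [(0, 0), (0, -1), (-1, -1), (-1, 0), (-2, 0), (-2, -1)])

Answer: (0,0) (0,-1) (-1,-1) (-1,0) (-2,0) (-2,-1)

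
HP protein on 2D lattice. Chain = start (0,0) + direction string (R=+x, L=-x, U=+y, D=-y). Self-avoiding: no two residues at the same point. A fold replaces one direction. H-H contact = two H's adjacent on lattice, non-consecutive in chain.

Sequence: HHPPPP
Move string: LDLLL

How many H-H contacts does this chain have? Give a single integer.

Positions: [(0, 0), (-1, 0), (-1, -1), (-2, -1), (-3, -1), (-4, -1)]
No H-H contacts found.

Answer: 0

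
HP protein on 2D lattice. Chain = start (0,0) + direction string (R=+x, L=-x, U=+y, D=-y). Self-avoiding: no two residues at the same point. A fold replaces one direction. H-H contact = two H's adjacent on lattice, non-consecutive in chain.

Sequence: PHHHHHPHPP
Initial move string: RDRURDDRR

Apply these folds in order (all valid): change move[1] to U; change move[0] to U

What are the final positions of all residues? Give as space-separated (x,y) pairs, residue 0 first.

Initial moves: RDRURDDRR
Fold: move[1]->U => RURURDDRR (positions: [(0, 0), (1, 0), (1, 1), (2, 1), (2, 2), (3, 2), (3, 1), (3, 0), (4, 0), (5, 0)])
Fold: move[0]->U => UURURDDRR (positions: [(0, 0), (0, 1), (0, 2), (1, 2), (1, 3), (2, 3), (2, 2), (2, 1), (3, 1), (4, 1)])

Answer: (0,0) (0,1) (0,2) (1,2) (1,3) (2,3) (2,2) (2,1) (3,1) (4,1)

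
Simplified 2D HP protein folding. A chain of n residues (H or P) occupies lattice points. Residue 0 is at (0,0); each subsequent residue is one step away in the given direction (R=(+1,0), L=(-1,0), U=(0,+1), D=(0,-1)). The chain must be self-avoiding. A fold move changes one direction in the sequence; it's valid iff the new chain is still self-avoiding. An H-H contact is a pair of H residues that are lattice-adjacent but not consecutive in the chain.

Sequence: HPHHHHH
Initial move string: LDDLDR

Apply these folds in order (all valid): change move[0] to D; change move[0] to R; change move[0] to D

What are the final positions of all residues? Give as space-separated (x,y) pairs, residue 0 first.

Answer: (0,0) (0,-1) (0,-2) (0,-3) (-1,-3) (-1,-4) (0,-4)

Derivation:
Initial moves: LDDLDR
Fold: move[0]->D => DDDLDR (positions: [(0, 0), (0, -1), (0, -2), (0, -3), (-1, -3), (-1, -4), (0, -4)])
Fold: move[0]->R => RDDLDR (positions: [(0, 0), (1, 0), (1, -1), (1, -2), (0, -2), (0, -3), (1, -3)])
Fold: move[0]->D => DDDLDR (positions: [(0, 0), (0, -1), (0, -2), (0, -3), (-1, -3), (-1, -4), (0, -4)])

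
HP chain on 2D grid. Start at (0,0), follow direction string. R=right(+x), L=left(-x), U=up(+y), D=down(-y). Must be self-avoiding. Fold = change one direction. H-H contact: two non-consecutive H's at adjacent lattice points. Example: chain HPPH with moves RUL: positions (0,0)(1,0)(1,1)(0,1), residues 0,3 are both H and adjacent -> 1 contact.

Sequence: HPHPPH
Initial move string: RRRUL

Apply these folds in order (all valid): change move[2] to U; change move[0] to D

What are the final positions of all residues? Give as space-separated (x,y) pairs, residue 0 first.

Initial moves: RRRUL
Fold: move[2]->U => RRUUL (positions: [(0, 0), (1, 0), (2, 0), (2, 1), (2, 2), (1, 2)])
Fold: move[0]->D => DRUUL (positions: [(0, 0), (0, -1), (1, -1), (1, 0), (1, 1), (0, 1)])

Answer: (0,0) (0,-1) (1,-1) (1,0) (1,1) (0,1)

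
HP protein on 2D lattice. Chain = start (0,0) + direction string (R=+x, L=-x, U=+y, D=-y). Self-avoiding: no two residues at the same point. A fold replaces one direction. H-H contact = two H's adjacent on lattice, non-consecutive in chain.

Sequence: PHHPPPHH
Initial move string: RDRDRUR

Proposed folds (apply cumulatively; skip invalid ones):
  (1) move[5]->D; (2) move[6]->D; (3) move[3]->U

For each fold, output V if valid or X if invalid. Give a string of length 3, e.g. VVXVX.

Answer: VVV

Derivation:
Initial: RDRDRUR -> [(0, 0), (1, 0), (1, -1), (2, -1), (2, -2), (3, -2), (3, -1), (4, -1)]
Fold 1: move[5]->D => RDRDRDR VALID
Fold 2: move[6]->D => RDRDRDD VALID
Fold 3: move[3]->U => RDRURDD VALID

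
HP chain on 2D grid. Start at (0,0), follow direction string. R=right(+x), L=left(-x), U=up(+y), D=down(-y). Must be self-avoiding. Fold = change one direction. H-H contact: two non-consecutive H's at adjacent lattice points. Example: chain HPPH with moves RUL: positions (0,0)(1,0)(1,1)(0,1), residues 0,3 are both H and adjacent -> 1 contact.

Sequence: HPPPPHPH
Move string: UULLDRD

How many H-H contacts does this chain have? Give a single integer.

Positions: [(0, 0), (0, 1), (0, 2), (-1, 2), (-2, 2), (-2, 1), (-1, 1), (-1, 0)]
H-H contact: residue 0 @(0,0) - residue 7 @(-1, 0)

Answer: 1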